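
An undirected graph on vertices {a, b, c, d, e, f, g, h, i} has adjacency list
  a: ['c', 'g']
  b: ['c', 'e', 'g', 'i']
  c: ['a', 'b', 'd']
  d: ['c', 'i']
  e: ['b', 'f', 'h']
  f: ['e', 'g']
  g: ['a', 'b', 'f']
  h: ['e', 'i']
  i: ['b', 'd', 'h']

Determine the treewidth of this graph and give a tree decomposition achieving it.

Each bag holds 4 vertices, so the decomposition has width 3, which upper-bounds the treewidth. For the lower bound: the 4 vertex sets {a,f,g}, {c}, {b}, {d,e,h,i} are disjoint, each induces a connected subgraph, and every pair is joined by at least one edge of G. Contracting each set to a single vertex therefore yields K_{4} as a minor, and since treewidth is minor-monotone, tw(G) ≥ tw(K_{4}) = 3. The upper and lower bounds meet at 3, so that is the treewidth.

Treewidth 3.
One optimal decomposition is:
Bags: B1 = {a, c, f, g}  B2 = {b, c, f, g}  B3 = {b, c, e, f}  B4 = {b, c, d, e}  B5 = {b, d, e, i}  B6 = {d, e, h, i}
Tree: B1–B2, B2–B3, B3–B4, B4–B5, B5–B6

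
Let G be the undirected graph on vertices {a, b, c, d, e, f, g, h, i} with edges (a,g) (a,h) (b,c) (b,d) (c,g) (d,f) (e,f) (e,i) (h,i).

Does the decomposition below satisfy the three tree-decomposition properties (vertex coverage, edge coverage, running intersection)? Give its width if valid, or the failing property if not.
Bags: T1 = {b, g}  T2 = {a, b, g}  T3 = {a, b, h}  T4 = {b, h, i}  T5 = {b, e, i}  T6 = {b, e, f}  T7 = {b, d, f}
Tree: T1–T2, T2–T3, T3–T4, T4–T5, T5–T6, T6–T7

A tree decomposition must satisfy three properties: every vertex lies in some bag; for every edge, both endpoints lie together in some bag; and for every vertex, the bags containing it form a connected subtree. Here vertex c appears in no bag, so the decomposition is invalid.

No — vertex c appears in no bag.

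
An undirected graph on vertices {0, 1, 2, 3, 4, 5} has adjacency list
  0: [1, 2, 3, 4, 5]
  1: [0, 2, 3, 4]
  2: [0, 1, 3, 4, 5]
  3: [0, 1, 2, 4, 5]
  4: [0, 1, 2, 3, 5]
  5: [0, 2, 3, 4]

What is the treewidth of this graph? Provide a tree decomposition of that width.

Treewidth 4.
Bags: B1 = {0, 2, 3, 4, 5}  B2 = {0, 1, 2, 3, 4}
Tree: B1–B2

The largest bag has 5 vertices, giving width 4; this decomposition certifies tw(G) ≤ 4. On the other hand G contains the 5-clique {0, 1, 2, 3, 4}. A clique must lie in a single bag of any decomposition, so no decomposition can have width below 4. Combining the bounds, tw(G) = 4.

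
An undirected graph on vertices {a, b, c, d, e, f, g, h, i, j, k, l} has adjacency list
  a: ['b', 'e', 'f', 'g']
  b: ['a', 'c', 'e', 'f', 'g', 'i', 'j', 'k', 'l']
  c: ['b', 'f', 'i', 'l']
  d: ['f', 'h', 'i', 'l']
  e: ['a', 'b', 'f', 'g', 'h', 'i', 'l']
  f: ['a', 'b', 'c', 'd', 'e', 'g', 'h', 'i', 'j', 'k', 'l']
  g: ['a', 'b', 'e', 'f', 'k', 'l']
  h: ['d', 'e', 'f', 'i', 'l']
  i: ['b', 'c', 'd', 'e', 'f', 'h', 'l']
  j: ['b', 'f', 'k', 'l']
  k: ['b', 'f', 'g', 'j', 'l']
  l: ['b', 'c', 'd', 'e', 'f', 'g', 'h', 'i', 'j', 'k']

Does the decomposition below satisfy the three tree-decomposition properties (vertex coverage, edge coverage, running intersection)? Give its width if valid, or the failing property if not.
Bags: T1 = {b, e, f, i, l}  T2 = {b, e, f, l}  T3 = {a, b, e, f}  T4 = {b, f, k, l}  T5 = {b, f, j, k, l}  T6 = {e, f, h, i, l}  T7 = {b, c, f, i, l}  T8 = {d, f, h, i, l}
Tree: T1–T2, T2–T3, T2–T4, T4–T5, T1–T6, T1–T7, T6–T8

No — vertex g appears in no bag.

A tree decomposition must satisfy three properties: every vertex lies in some bag; for every edge, both endpoints lie together in some bag; and for every vertex, the bags containing it form a connected subtree. Here vertex g appears in no bag, so the decomposition is invalid.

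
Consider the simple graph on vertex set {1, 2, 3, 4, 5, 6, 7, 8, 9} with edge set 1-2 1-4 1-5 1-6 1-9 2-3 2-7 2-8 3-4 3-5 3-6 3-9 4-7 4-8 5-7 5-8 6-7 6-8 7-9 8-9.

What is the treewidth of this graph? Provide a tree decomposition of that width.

The largest bag has 5 vertices, giving width 4; this decomposition certifies tw(G) ≤ 4. For the lower bound: the 5 vertex sets {6,7}, {1,4}, {3,5}, {8}, {2} are disjoint, each induces a connected subgraph, and every pair is joined by at least one edge of G. Contracting each set to a single vertex therefore yields K_{5} as a minor, and since treewidth is minor-monotone, tw(G) ≥ tw(K_{5}) = 4. Therefore the treewidth is 4.

Treewidth 4.
One optimal decomposition is:
Bags: B1 = {1, 3, 6, 7, 8}  B2 = {1, 3, 4, 7, 8}  B3 = {1, 3, 5, 7, 8}  B4 = {1, 2, 3, 7, 8}  B5 = {1, 3, 7, 8, 9}
Tree: B1–B2, B2–B3, B3–B4, B4–B5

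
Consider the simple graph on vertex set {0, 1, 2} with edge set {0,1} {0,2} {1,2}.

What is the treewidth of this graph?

A width-2 tree decomposition is:
Bags: B1 = {0, 1, 2}
Tree: (single bag)
A single bag containing all 3 vertices is trivially a valid decomposition of width 2. For the lower bound, the 3 vertices {0, 1, 2} are pairwise adjacent, and any tree decomposition puts a clique entirely inside one bag — forcing width ≥ 2. Therefore the treewidth is 2.

2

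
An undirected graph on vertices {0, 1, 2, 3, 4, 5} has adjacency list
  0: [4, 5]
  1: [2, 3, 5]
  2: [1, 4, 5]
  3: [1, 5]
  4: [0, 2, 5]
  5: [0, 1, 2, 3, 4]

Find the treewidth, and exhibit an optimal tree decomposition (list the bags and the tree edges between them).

Treewidth 2.
Bags: B1 = {1, 2, 5}  B2 = {2, 4, 5}  B3 = {0, 4, 5}  B4 = {1, 3, 5}
Tree: B1–B2, B2–B3, B1–B4

Every bag has size at most 3, so the width is 3 − 1 = 2 and tw(G) ≤ 2. Conversely, {0, 4, 5} is a clique of size 3, and the vertices of any clique must share a bag in every tree decomposition; so some bag has ≥ 3 vertices and tw(G) ≥ 2. Hence tw(G) = 2 exactly.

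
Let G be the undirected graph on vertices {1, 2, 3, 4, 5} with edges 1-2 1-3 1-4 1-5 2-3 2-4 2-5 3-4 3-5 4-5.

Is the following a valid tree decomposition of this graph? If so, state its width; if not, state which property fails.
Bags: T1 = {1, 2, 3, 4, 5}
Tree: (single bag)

Checking the three conditions: (i) the bags cover all of {1, 2, 3, 4, 5}; (ii) for each edge, some bag contains both endpoints; (iii) the bags containing any fixed vertex form a subtree. All hold, so the decomposition is valid with width 5 − 1 = 4.

Yes; width 4.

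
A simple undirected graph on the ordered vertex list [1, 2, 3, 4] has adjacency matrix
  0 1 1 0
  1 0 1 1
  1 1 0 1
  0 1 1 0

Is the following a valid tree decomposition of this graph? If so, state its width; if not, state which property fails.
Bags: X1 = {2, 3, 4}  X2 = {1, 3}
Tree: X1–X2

No — edge (2,1) lies in no bag.

A tree decomposition must satisfy three properties: every vertex lies in some bag; for every edge, both endpoints lie together in some bag; and for every vertex, the bags containing it form a connected subtree. Here edge (2,1) lies in no bag, so the decomposition is invalid.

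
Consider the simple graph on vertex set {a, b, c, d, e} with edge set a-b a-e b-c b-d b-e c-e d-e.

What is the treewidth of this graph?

2

A width-2 tree decomposition is:
Bags: B1 = {b, c, e}  B2 = {b, d, e}  B3 = {a, b, e}
Tree: B1–B2, B2–B3
The largest bag has 3 vertices, giving width 2; this decomposition certifies tw(G) ≤ 2. Conversely, {b, d, e} is a clique of size 3, and the vertices of any clique must share a bag in every tree decomposition; so some bag has ≥ 3 vertices and tw(G) ≥ 2. Hence tw(G) = 2 exactly.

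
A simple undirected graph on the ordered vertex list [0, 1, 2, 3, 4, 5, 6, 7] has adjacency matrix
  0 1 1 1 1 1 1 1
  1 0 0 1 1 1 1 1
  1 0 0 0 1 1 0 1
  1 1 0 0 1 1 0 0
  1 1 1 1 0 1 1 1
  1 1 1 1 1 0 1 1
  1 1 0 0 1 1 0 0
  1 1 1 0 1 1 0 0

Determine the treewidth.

4

A width-4 tree decomposition is:
Bags: B1 = {0, 1, 4, 5, 6}  B2 = {0, 1, 4, 5, 7}  B3 = {0, 1, 3, 4, 5}  B4 = {0, 2, 4, 5, 7}
Tree: B1–B2, B2–B3, B2–B4
Every bag has size at most 5, so the width is 5 − 1 = 4 and tw(G) ≤ 4. Conversely, {0, 1, 3, 4, 5} is a clique of size 5, and the vertices of any clique must share a bag in every tree decomposition; so some bag has ≥ 5 vertices and tw(G) ≥ 4. Hence tw(G) = 4 exactly.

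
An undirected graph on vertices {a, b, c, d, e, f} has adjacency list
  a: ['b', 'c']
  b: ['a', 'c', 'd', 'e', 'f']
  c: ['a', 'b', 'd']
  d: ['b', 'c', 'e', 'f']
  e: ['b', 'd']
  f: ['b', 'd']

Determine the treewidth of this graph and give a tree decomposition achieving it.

Treewidth 2.
Bags: B1 = {b, d, e}  B2 = {b, c, d}  B3 = {b, d, f}  B4 = {a, b, c}
Tree: B1–B2, B2–B3, B2–B4

The largest bag has 3 vertices, giving width 2; this decomposition certifies tw(G) ≤ 2. Conversely, {b, d, e} is a clique of size 3, and the vertices of any clique must share a bag in every tree decomposition; so some bag has ≥ 3 vertices and tw(G) ≥ 2. Combining the bounds, tw(G) = 2.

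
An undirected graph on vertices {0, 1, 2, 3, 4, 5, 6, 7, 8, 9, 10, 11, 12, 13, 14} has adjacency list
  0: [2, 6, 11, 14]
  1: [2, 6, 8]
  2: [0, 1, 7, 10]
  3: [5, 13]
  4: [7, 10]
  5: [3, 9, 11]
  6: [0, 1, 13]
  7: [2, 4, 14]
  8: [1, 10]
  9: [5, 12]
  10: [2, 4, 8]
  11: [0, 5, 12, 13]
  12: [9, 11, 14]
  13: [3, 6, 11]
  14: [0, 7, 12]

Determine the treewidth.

A width-3 tree decomposition is:
Bags: B1 = {3, 5, 9, 13}  B2 = {5, 9, 11, 13}  B3 = {9, 11, 12, 13}  B4 = {6, 11, 12, 13}  B5 = {0, 6, 11, 12}  B6 = {0, 6, 12, 14}  B7 = {0, 1, 6, 14}  B8 = {0, 1, 2, 14}  B9 = {1, 2, 7, 14}  B10 = {1, 2, 7, 8}  B11 = {2, 7, 8, 10}  B12 = {4, 7, 8, 10}
Tree: B1–B2, B2–B3, B3–B4, B4–B5, B5–B6, B6–B7, B7–B8, B8–B9, B9–B10, B10–B11, B11–B12
Every bag has size at most 4, so the width is 4 − 1 = 3 and tw(G) ≤ 3. For the lower bound: the 4 vertex sets {3,5,9}, {13}, {11}, {0,6,12,14} are disjoint, each induces a connected subgraph, and every pair is joined by at least one edge of G. Contracting each set to a single vertex therefore yields K_{4} as a minor, and since treewidth is minor-monotone, tw(G) ≥ tw(K_{4}) = 3. Hence tw(G) = 3 exactly.

3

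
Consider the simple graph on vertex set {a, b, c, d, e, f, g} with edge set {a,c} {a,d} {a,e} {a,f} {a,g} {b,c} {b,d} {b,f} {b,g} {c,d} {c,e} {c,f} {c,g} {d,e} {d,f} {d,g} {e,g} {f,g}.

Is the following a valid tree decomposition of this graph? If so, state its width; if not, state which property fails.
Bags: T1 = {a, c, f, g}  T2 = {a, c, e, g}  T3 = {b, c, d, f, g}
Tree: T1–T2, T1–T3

A tree decomposition must satisfy three properties: every vertex lies in some bag; for every edge, both endpoints lie together in some bag; and for every vertex, the bags containing it form a connected subtree. Here edge (d,a) lies in no bag, so the decomposition is invalid.

No — edge (d,a) lies in no bag.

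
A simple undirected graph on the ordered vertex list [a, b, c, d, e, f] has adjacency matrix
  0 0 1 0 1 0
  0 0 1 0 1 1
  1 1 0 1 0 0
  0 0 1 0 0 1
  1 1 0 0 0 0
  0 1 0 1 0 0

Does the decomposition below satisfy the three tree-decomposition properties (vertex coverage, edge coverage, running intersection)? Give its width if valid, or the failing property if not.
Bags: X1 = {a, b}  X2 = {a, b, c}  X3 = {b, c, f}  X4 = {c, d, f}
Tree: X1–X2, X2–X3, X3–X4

No — vertex e appears in no bag.

A tree decomposition must satisfy three properties: every vertex lies in some bag; for every edge, both endpoints lie together in some bag; and for every vertex, the bags containing it form a connected subtree. Here vertex e appears in no bag, so the decomposition is invalid.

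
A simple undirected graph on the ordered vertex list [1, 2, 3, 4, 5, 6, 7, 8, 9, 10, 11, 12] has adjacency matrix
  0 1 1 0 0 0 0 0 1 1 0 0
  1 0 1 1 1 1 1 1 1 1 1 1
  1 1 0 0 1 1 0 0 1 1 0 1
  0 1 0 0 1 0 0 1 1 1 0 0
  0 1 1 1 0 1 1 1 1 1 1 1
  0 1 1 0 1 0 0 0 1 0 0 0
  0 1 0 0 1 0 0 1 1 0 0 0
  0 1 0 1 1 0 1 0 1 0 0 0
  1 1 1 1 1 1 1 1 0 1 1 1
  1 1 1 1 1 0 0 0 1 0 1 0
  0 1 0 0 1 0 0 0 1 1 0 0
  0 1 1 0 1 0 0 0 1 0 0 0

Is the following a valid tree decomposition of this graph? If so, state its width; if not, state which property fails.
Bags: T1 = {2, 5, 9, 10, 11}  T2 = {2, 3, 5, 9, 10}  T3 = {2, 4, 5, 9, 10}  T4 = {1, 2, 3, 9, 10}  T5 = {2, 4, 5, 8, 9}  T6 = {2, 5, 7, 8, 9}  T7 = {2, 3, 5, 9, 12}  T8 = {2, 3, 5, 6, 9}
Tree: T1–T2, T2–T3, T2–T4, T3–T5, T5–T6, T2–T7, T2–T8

Every vertex of G appears in some bag (union = {1, 2, 3, 4, 5, 6, 7, 8, 9, 10, 11, 12}); every edge is covered by a bag; and for each vertex v the set of bags containing v is connected in the bag tree. The decomposition is therefore valid. The largest bag has 5 vertices, so the width is 4.

Yes; width 4.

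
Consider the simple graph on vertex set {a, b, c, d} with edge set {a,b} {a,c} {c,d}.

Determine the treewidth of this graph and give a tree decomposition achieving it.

Treewidth 1.
One such decomposition:
Bags: B1 = {a, b}  B2 = {a, c}  B3 = {c, d}
Tree: B1–B2, B2–B3

The largest bag has 2 vertices, giving width 1; this decomposition certifies tw(G) ≤ 1. G has an edge, so its treewidth is at least 1. Hence tw(G) = 1 exactly.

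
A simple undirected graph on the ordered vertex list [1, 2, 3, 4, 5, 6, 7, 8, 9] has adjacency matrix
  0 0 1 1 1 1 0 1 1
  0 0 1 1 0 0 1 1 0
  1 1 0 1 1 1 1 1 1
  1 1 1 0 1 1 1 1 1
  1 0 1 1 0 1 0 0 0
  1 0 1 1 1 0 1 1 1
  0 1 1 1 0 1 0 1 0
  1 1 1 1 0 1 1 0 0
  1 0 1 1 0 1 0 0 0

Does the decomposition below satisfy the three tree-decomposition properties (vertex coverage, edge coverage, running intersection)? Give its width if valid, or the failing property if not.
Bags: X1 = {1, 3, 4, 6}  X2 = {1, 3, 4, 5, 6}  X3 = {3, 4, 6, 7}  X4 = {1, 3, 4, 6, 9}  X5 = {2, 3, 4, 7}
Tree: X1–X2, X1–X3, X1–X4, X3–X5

No — vertex 8 appears in no bag.

A tree decomposition must satisfy three properties: every vertex lies in some bag; for every edge, both endpoints lie together in some bag; and for every vertex, the bags containing it form a connected subtree. Here vertex 8 appears in no bag, so the decomposition is invalid.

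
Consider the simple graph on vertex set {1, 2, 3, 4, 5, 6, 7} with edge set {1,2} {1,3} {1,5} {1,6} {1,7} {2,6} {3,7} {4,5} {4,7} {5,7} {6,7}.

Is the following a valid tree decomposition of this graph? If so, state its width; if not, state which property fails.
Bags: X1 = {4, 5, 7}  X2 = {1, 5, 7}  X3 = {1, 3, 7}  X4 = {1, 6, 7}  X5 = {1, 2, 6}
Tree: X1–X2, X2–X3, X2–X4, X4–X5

Yes; width 2.

Checking the three conditions: (i) the bags cover all of {1, 2, 3, 4, 5, 6, 7}; (ii) for each edge, some bag contains both endpoints; (iii) the bags containing any fixed vertex form a subtree. All hold, so the decomposition is valid with width 3 − 1 = 2.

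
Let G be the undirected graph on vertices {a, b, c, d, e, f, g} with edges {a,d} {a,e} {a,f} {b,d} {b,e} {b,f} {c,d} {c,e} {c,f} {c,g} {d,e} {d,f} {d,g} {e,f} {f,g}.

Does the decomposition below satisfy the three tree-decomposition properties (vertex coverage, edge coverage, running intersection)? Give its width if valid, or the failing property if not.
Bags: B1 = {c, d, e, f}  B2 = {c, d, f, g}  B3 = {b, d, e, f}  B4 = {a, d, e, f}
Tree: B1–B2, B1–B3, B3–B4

Every vertex of G appears in some bag (union = {a, b, c, d, e, f, g}); every edge is covered by a bag; and for each vertex v the set of bags containing v is connected in the bag tree. The decomposition is therefore valid. The largest bag has 4 vertices, so the width is 3.

Yes; width 3.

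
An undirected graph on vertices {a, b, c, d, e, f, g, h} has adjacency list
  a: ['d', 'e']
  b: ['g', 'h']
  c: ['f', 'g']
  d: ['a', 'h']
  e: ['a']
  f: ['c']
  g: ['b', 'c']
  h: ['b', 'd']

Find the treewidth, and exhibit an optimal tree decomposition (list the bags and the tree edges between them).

Treewidth 1.
One such decomposition:
Bags: B1 = {a, e}  B2 = {a, d}  B3 = {d, h}  B4 = {b, h}  B5 = {b, g}  B6 = {c, g}  B7 = {c, f}
Tree: B1–B2, B2–B3, B3–B4, B4–B5, B5–B6, B6–B7

Every bag has size at most 2, so the width is 2 − 1 = 1 and tw(G) ≤ 1. G has an edge, so its treewidth is at least 1. Hence tw(G) = 1 exactly.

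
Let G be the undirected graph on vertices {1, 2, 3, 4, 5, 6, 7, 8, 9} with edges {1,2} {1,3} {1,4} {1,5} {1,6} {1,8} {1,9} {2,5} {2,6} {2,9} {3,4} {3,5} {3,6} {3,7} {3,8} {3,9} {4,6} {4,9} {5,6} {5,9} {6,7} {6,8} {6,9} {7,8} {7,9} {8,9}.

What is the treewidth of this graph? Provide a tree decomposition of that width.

Treewidth 4.
One optimal decomposition is:
Bags: B1 = {1, 3, 5, 6, 9}  B2 = {1, 3, 6, 8, 9}  B3 = {3, 6, 7, 8, 9}  B4 = {1, 2, 5, 6, 9}  B5 = {1, 3, 4, 6, 9}
Tree: B1–B2, B2–B3, B1–B4, B2–B5

Each bag holds 5 vertices, so the decomposition has width 4, which upper-bounds the treewidth. For the lower bound, the 5 vertices {1, 2, 5, 6, 9} are pairwise adjacent, and any tree decomposition puts a clique entirely inside one bag — forcing width ≥ 4. The upper and lower bounds meet at 4, so that is the treewidth.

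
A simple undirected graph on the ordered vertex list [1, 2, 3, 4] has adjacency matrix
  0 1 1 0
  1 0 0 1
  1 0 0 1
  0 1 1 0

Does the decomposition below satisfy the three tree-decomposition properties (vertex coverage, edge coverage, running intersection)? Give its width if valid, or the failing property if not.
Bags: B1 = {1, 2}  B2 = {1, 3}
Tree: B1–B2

A tree decomposition must satisfy three properties: every vertex lies in some bag; for every edge, both endpoints lie together in some bag; and for every vertex, the bags containing it form a connected subtree. Here vertex 4 appears in no bag, so the decomposition is invalid.

No — vertex 4 appears in no bag.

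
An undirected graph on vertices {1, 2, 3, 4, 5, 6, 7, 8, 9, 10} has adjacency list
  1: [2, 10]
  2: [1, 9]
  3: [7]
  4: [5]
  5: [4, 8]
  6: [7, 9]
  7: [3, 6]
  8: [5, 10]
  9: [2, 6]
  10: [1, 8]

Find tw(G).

A width-1 tree decomposition is:
Bags: B1 = {4, 5}  B2 = {5, 8}  B3 = {8, 10}  B4 = {1, 10}  B5 = {1, 2}  B6 = {2, 9}  B7 = {6, 9}  B8 = {6, 7}  B9 = {3, 7}
Tree: B1–B2, B2–B3, B3–B4, B4–B5, B5–B6, B6–B7, B7–B8, B8–B9
Every bag has size at most 2, so the width is 2 − 1 = 1 and tw(G) ≤ 1. Since G has at least one edge (e.g. 4–5), it is not an edgeless graph, so tw(G) ≥ 1. The upper and lower bounds meet at 1, so that is the treewidth.

1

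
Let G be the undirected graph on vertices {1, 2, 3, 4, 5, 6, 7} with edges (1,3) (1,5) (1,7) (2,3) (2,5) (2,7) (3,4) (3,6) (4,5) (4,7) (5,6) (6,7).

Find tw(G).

A width-3 tree decomposition is:
Bags: B1 = {3, 5, 6, 7}  B2 = {1, 3, 5, 7}  B3 = {3, 4, 5, 7}  B4 = {2, 3, 5, 7}
Tree: B1–B2, B2–B3, B3–B4
The largest bag has 4 vertices, giving width 3; this decomposition certifies tw(G) ≤ 3. For the lower bound: the 4 vertex sets {6,7}, {1,3}, {5}, {4} are disjoint, each induces a connected subgraph, and every pair is joined by at least one edge of G. Contracting each set to a single vertex therefore yields K_{4} as a minor, and since treewidth is minor-monotone, tw(G) ≥ tw(K_{4}) = 3. Therefore the treewidth is 3.

3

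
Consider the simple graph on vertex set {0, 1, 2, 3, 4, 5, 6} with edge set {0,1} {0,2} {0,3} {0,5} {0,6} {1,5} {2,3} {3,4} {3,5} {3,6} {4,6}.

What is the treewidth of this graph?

2

A width-2 tree decomposition is:
Bags: B1 = {0, 3, 5}  B2 = {0, 3, 6}  B3 = {3, 4, 6}  B4 = {0, 1, 5}  B5 = {0, 2, 3}
Tree: B1–B2, B2–B3, B1–B4, B2–B5
Each bag holds 3 vertices, so the decomposition has width 2, which upper-bounds the treewidth. For the lower bound, the 3 vertices {0, 1, 5} are pairwise adjacent, and any tree decomposition puts a clique entirely inside one bag — forcing width ≥ 2. The upper and lower bounds meet at 2, so that is the treewidth.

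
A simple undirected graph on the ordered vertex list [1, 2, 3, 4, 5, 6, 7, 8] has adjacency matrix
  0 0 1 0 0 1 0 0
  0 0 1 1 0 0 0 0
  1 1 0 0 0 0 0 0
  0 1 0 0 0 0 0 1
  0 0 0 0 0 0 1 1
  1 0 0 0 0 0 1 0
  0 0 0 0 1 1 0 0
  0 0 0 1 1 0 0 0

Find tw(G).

A width-2 tree decomposition is:
Bags: B1 = {5, 6, 7}  B2 = {1, 5, 6}  B3 = {1, 3, 5}  B4 = {2, 3, 5}  B5 = {2, 4, 5}  B6 = {4, 5, 8}
Tree: B1–B2, B2–B3, B3–B4, B4–B5, B5–B6
The largest bag has 3 vertices, giving width 2; this decomposition certifies tw(G) ≤ 2. For the lower bound, G contains the cycle 5–7–6–1–3–2–4–8–5, so G is not a forest; only forests have treewidth ≤ 1, hence tw(G) ≥ 2. Hence tw(G) = 2 exactly.

2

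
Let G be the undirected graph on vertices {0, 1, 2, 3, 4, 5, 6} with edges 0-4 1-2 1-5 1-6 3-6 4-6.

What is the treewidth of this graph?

A width-1 tree decomposition is:
Bags: B1 = {3, 6}  B2 = {4, 6}  B3 = {1, 6}  B4 = {1, 5}  B5 = {0, 4}  B6 = {1, 2}
Tree: B1–B2, B1–B3, B3–B4, B2–B5, B4–B6
Every bag has size at most 2, so the width is 2 − 1 = 1 and tw(G) ≤ 1. G has an edge, so its treewidth is at least 1. Therefore the treewidth is 1.

1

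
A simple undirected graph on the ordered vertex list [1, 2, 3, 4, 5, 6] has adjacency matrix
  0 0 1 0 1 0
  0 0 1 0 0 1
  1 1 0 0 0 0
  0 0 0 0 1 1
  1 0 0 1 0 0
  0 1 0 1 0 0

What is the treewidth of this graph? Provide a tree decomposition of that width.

Each bag holds 3 vertices, so the decomposition has width 2, which upper-bounds the treewidth. For the lower bound, G contains the cycle 6–4–5–1–3–2–6, so G is not a forest; only forests have treewidth ≤ 1, hence tw(G) ≥ 2. Combining the bounds, tw(G) = 2.

Treewidth 2.
Bags: B1 = {4, 5, 6}  B2 = {1, 5, 6}  B3 = {1, 3, 6}  B4 = {2, 3, 6}
Tree: B1–B2, B2–B3, B3–B4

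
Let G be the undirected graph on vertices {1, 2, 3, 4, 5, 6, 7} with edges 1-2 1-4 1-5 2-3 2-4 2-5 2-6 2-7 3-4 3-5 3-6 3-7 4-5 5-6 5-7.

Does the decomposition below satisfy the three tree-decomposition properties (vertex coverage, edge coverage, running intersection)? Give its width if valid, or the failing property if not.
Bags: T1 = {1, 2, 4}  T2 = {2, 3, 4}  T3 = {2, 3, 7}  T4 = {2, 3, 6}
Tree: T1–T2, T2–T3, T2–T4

No — vertex 5 appears in no bag.

A tree decomposition must satisfy three properties: every vertex lies in some bag; for every edge, both endpoints lie together in some bag; and for every vertex, the bags containing it form a connected subtree. Here vertex 5 appears in no bag, so the decomposition is invalid.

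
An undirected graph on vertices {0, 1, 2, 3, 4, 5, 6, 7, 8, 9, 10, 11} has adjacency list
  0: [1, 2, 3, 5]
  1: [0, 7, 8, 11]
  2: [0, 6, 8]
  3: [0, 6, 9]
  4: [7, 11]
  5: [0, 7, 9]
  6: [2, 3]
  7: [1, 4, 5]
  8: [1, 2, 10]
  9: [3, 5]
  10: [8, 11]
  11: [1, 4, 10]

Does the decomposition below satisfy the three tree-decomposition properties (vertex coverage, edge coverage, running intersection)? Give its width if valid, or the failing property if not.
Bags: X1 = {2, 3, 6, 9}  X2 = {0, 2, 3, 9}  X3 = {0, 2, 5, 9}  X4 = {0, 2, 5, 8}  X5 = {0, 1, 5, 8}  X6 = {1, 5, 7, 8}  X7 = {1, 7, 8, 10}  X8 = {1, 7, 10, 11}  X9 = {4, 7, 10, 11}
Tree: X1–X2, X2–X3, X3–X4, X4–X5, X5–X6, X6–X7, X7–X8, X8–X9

Yes; width 3.

Every vertex of G appears in some bag (union = {0, 1, 2, 3, 4, 5, 6, 7, 8, 9, 10, 11}); every edge is covered by a bag; and for each vertex v the set of bags containing v is connected in the bag tree. The decomposition is therefore valid. The largest bag has 4 vertices, so the width is 3.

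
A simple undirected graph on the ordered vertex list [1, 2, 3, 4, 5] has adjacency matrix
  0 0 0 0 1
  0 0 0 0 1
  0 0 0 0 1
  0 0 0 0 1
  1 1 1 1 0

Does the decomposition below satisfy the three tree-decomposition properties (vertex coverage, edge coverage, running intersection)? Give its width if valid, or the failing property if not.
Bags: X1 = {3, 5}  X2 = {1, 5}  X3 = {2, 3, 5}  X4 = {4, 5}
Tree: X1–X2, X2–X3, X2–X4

No — bags containing vertex 3 are not connected in the tree.

A tree decomposition must satisfy three properties: every vertex lies in some bag; for every edge, both endpoints lie together in some bag; and for every vertex, the bags containing it form a connected subtree. Here bags containing vertex 3 are not connected in the tree, so the decomposition is invalid.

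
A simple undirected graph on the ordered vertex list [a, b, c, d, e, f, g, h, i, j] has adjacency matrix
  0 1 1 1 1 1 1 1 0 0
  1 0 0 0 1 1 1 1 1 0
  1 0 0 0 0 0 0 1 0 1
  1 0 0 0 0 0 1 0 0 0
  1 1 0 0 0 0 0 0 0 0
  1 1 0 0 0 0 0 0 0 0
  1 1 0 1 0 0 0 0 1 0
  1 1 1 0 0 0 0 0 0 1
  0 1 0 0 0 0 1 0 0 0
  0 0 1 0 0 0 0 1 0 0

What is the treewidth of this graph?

2

A width-2 tree decomposition is:
Bags: B1 = {a, d, g}  B2 = {a, b, g}  B3 = {a, b, h}  B4 = {a, c, h}  B5 = {b, g, i}  B6 = {a, b, f}  B7 = {a, b, e}  B8 = {c, h, j}
Tree: B1–B2, B2–B3, B3–B4, B2–B5, B3–B6, B6–B7, B4–B8
The largest bag has 3 vertices, giving width 2; this decomposition certifies tw(G) ≤ 2. Conversely, {c, h, j} is a clique of size 3, and the vertices of any clique must share a bag in every tree decomposition; so some bag has ≥ 3 vertices and tw(G) ≥ 2. Hence tw(G) = 2 exactly.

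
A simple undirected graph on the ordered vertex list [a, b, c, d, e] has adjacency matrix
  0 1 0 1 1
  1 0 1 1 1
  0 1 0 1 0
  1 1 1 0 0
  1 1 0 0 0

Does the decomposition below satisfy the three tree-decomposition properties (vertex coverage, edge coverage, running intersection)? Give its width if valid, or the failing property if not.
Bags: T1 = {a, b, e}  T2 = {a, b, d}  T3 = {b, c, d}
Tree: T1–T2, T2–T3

Checking the three conditions: (i) the bags cover all of {a, b, c, d, e}; (ii) for each edge, some bag contains both endpoints; (iii) the bags containing any fixed vertex form a subtree. All hold, so the decomposition is valid with width 3 − 1 = 2.

Yes; width 2.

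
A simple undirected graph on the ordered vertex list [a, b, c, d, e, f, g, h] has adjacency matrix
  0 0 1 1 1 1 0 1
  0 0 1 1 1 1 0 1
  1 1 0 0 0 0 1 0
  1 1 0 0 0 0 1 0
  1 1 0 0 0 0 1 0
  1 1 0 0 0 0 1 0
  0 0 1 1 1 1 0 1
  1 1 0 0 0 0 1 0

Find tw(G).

3

A width-3 tree decomposition is:
Bags: B1 = {a, b, f, g}  B2 = {a, b, e, g}  B3 = {a, b, d, g}  B4 = {a, b, c, g}  B5 = {a, b, g, h}
Tree: B1–B2, B2–B3, B3–B4, B4–B5
The largest bag has 4 vertices, giving width 3; this decomposition certifies tw(G) ≤ 3. For the lower bound: the 4 vertex sets {f,g}, {a,e}, {b}, {d} are disjoint, each induces a connected subgraph, and every pair is joined by at least one edge of G. Contracting each set to a single vertex therefore yields K_{4} as a minor, and since treewidth is minor-monotone, tw(G) ≥ tw(K_{4}) = 3. Therefore the treewidth is 3.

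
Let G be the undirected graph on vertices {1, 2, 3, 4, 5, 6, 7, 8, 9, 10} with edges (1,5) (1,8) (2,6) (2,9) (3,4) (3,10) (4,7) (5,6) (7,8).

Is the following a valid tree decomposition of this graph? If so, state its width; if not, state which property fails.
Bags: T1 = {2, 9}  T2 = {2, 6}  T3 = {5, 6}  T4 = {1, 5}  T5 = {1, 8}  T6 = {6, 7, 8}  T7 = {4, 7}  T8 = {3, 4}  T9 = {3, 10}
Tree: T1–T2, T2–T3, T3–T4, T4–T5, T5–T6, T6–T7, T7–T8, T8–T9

No — bags containing vertex 6 are not connected in the tree.

A tree decomposition must satisfy three properties: every vertex lies in some bag; for every edge, both endpoints lie together in some bag; and for every vertex, the bags containing it form a connected subtree. Here bags containing vertex 6 are not connected in the tree, so the decomposition is invalid.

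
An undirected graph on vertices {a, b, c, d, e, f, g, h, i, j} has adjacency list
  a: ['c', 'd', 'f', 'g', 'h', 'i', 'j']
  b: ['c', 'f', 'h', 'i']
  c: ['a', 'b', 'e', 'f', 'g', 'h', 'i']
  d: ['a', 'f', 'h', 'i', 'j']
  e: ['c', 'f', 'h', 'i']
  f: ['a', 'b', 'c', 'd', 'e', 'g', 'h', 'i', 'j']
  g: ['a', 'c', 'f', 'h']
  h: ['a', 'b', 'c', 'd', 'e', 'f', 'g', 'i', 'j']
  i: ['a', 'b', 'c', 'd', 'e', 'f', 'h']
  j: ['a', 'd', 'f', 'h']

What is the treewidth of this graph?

4

A width-4 tree decomposition is:
Bags: B1 = {a, c, f, g, h}  B2 = {a, c, f, h, i}  B3 = {c, e, f, h, i}  B4 = {b, c, f, h, i}  B5 = {a, d, f, h, i}  B6 = {a, d, f, h, j}
Tree: B1–B2, B2–B3, B2–B4, B2–B5, B5–B6
Each bag holds 5 vertices, so the decomposition has width 4, which upper-bounds the treewidth. On the other hand G contains the 5-clique {a, c, f, g, h}. A clique must lie in a single bag of any decomposition, so no decomposition can have width below 4. Hence tw(G) = 4 exactly.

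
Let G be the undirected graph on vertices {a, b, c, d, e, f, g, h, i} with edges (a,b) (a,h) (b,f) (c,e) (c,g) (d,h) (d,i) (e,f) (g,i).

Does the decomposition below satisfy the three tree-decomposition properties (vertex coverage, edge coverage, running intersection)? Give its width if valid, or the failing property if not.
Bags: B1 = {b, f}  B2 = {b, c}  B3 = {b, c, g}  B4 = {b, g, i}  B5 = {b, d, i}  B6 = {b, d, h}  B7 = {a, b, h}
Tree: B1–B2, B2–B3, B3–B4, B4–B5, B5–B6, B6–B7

No — vertex e appears in no bag.

A tree decomposition must satisfy three properties: every vertex lies in some bag; for every edge, both endpoints lie together in some bag; and for every vertex, the bags containing it form a connected subtree. Here vertex e appears in no bag, so the decomposition is invalid.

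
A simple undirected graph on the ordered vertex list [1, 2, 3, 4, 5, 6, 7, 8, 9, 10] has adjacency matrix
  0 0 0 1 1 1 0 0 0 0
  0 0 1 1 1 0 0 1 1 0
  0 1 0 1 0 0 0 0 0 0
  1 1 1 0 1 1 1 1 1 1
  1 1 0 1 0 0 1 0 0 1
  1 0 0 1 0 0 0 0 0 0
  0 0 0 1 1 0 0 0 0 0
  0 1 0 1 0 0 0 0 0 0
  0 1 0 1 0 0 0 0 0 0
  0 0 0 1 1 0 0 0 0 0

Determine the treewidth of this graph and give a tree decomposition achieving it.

The largest bag has 3 vertices, giving width 2; this decomposition certifies tw(G) ≤ 2. On the other hand G contains the 3-clique {1, 4, 5}. A clique must lie in a single bag of any decomposition, so no decomposition can have width below 2. Hence tw(G) = 2 exactly.

Treewidth 2.
One such decomposition:
Bags: B1 = {1, 4, 6}  B2 = {1, 4, 5}  B3 = {2, 4, 5}  B4 = {4, 5, 10}  B5 = {2, 3, 4}  B6 = {2, 4, 9}  B7 = {4, 5, 7}  B8 = {2, 4, 8}
Tree: B1–B2, B2–B3, B3–B4, B3–B5, B5–B6, B4–B7, B3–B8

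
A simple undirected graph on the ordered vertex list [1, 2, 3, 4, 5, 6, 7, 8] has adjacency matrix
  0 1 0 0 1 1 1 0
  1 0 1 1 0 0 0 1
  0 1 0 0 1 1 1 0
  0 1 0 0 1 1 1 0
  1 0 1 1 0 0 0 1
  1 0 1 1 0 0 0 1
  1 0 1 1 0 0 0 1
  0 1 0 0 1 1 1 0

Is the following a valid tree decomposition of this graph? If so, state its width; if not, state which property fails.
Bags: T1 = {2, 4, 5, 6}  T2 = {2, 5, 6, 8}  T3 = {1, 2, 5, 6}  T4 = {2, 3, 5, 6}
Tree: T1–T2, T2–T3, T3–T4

A tree decomposition must satisfy three properties: every vertex lies in some bag; for every edge, both endpoints lie together in some bag; and for every vertex, the bags containing it form a connected subtree. Here vertex 7 appears in no bag, so the decomposition is invalid.

No — vertex 7 appears in no bag.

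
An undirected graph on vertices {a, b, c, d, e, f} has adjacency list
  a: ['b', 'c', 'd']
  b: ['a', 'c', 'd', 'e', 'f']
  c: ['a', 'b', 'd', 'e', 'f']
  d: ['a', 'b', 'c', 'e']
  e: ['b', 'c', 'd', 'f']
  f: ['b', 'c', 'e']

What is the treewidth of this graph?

A width-3 tree decomposition is:
Bags: B1 = {b, c, d, e}  B2 = {b, c, e, f}  B3 = {a, b, c, d}
Tree: B1–B2, B1–B3
Each bag holds 4 vertices, so the decomposition has width 3, which upper-bounds the treewidth. Conversely, {b, c, d, e} is a clique of size 4, and the vertices of any clique must share a bag in every tree decomposition; so some bag has ≥ 4 vertices and tw(G) ≥ 3. Hence tw(G) = 3 exactly.

3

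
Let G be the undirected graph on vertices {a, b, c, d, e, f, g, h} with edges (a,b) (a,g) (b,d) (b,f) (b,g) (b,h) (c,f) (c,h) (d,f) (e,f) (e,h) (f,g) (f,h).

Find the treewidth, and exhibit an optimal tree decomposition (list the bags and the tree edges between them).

Treewidth 2.
One such decomposition:
Bags: B1 = {b, f, g}  B2 = {b, f, h}  B3 = {c, f, h}  B4 = {b, d, f}  B5 = {a, b, g}  B6 = {e, f, h}
Tree: B1–B2, B2–B3, B2–B4, B1–B5, B3–B6

Every bag has size at most 3, so the width is 3 − 1 = 2 and tw(G) ≤ 2. Conversely, {a, b, g} is a clique of size 3, and the vertices of any clique must share a bag in every tree decomposition; so some bag has ≥ 3 vertices and tw(G) ≥ 2. Hence tw(G) = 2 exactly.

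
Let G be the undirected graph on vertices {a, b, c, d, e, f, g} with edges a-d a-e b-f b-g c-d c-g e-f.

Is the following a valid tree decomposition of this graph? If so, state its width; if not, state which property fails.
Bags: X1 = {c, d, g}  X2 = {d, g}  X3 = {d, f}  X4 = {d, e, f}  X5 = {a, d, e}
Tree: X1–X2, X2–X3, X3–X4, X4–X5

A tree decomposition must satisfy three properties: every vertex lies in some bag; for every edge, both endpoints lie together in some bag; and for every vertex, the bags containing it form a connected subtree. Here vertex b appears in no bag, so the decomposition is invalid.

No — vertex b appears in no bag.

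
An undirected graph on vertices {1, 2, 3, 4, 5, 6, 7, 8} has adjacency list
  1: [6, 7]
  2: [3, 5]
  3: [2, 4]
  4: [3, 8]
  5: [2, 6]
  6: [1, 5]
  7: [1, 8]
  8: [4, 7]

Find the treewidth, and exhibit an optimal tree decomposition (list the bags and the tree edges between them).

Treewidth 2.
One optimal decomposition is:
Bags: B1 = {1, 6, 7}  B2 = {6, 7, 8}  B3 = {4, 6, 8}  B4 = {3, 4, 6}  B5 = {2, 3, 6}  B6 = {2, 5, 6}
Tree: B1–B2, B2–B3, B3–B4, B4–B5, B5–B6

Every bag has size at most 3, so the width is 3 − 1 = 2 and tw(G) ≤ 2. Since 6–1–7–8–4–3–2–5–6 is a cycle in G, G is not acyclic. Forests are exactly the graphs of treewidth ≤ 1, so tw(G) ≥ 2. The upper and lower bounds meet at 2, so that is the treewidth.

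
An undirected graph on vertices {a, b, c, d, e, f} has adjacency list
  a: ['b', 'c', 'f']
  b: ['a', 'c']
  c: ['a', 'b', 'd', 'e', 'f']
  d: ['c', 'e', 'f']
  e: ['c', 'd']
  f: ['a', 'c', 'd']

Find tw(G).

2

A width-2 tree decomposition is:
Bags: B1 = {a, c, f}  B2 = {c, d, f}  B3 = {c, d, e}  B4 = {a, b, c}
Tree: B1–B2, B2–B3, B1–B4
The largest bag has 3 vertices, giving width 2; this decomposition certifies tw(G) ≤ 2. On the other hand G contains the 3-clique {c, d, e}. A clique must lie in a single bag of any decomposition, so no decomposition can have width below 2. The upper and lower bounds meet at 2, so that is the treewidth.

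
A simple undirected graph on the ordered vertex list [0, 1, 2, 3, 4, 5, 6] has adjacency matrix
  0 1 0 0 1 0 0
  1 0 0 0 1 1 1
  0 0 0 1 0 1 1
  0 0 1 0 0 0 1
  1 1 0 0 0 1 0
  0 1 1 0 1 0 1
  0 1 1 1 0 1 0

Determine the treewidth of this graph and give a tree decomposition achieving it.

Treewidth 2.
Bags: B1 = {1, 4, 5}  B2 = {1, 5, 6}  B3 = {2, 5, 6}  B4 = {0, 1, 4}  B5 = {2, 3, 6}
Tree: B1–B2, B2–B3, B1–B4, B3–B5

The largest bag has 3 vertices, giving width 2; this decomposition certifies tw(G) ≤ 2. Conversely, {0, 1, 4} is a clique of size 3, and the vertices of any clique must share a bag in every tree decomposition; so some bag has ≥ 3 vertices and tw(G) ≥ 2. Therefore the treewidth is 2.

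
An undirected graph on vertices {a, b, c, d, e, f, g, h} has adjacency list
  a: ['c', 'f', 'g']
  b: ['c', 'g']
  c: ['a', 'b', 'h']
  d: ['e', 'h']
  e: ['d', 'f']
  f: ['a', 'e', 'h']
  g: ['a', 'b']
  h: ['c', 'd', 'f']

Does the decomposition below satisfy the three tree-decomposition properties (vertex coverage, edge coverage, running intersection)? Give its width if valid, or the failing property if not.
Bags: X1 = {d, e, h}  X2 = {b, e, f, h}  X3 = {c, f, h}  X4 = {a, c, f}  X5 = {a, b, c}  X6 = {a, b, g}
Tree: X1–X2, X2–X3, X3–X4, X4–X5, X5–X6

A tree decomposition must satisfy three properties: every vertex lies in some bag; for every edge, both endpoints lie together in some bag; and for every vertex, the bags containing it form a connected subtree. Here bags containing vertex b are not connected in the tree, so the decomposition is invalid.

No — bags containing vertex b are not connected in the tree.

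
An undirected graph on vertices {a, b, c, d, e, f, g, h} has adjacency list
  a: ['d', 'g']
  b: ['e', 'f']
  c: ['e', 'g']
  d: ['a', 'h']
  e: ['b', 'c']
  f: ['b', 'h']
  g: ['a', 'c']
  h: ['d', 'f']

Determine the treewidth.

2

A width-2 tree decomposition is:
Bags: B1 = {a, d, h}  B2 = {a, f, h}  B3 = {a, b, f}  B4 = {a, b, e}  B5 = {a, c, e}  B6 = {a, c, g}
Tree: B1–B2, B2–B3, B3–B4, B4–B5, B5–B6
The largest bag has 3 vertices, giving width 2; this decomposition certifies tw(G) ≤ 2. Since a–d–h–f–b–e–c–g–a is a cycle in G, G is not acyclic. Forests are exactly the graphs of treewidth ≤ 1, so tw(G) ≥ 2. Therefore the treewidth is 2.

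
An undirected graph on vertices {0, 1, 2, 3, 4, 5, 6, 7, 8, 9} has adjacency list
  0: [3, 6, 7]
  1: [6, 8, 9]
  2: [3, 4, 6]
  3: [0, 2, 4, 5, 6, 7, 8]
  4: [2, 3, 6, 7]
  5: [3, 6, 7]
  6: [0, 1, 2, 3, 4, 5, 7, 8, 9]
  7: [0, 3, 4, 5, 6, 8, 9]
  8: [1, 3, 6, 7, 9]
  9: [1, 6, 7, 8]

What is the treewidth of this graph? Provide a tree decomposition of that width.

The largest bag has 4 vertices, giving width 3; this decomposition certifies tw(G) ≤ 3. On the other hand G contains the 4-clique {1, 6, 8, 9}. A clique must lie in a single bag of any decomposition, so no decomposition can have width below 3. Therefore the treewidth is 3.

Treewidth 3.
Bags: B1 = {3, 6, 7, 8}  B2 = {0, 3, 6, 7}  B3 = {6, 7, 8, 9}  B4 = {3, 4, 6, 7}  B5 = {2, 3, 4, 6}  B6 = {1, 6, 8, 9}  B7 = {3, 5, 6, 7}
Tree: B1–B2, B1–B3, B2–B4, B4–B5, B3–B6, B2–B7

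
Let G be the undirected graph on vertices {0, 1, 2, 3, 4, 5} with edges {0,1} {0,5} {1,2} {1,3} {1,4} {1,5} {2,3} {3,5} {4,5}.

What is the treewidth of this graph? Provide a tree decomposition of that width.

The largest bag has 3 vertices, giving width 2; this decomposition certifies tw(G) ≤ 2. For the lower bound, the 3 vertices {1, 2, 3} are pairwise adjacent, and any tree decomposition puts a clique entirely inside one bag — forcing width ≥ 2. Combining the bounds, tw(G) = 2.

Treewidth 2.
One such decomposition:
Bags: B1 = {0, 1, 5}  B2 = {1, 4, 5}  B3 = {1, 3, 5}  B4 = {1, 2, 3}
Tree: B1–B2, B2–B3, B3–B4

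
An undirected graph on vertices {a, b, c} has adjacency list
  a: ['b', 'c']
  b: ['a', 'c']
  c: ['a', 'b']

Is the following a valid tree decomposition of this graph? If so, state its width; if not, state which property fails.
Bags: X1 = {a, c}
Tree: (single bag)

No — vertex b appears in no bag.

A tree decomposition must satisfy three properties: every vertex lies in some bag; for every edge, both endpoints lie together in some bag; and for every vertex, the bags containing it form a connected subtree. Here vertex b appears in no bag, so the decomposition is invalid.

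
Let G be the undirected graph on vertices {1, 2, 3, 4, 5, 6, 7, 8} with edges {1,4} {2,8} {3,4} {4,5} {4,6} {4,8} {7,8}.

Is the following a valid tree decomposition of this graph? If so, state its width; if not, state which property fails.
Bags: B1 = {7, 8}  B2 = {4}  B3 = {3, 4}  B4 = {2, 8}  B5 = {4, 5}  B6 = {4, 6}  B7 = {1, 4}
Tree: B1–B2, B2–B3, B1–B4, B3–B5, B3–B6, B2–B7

A tree decomposition must satisfy three properties: every vertex lies in some bag; for every edge, both endpoints lie together in some bag; and for every vertex, the bags containing it form a connected subtree. Here edge (8,4) lies in no bag, so the decomposition is invalid.

No — edge (8,4) lies in no bag.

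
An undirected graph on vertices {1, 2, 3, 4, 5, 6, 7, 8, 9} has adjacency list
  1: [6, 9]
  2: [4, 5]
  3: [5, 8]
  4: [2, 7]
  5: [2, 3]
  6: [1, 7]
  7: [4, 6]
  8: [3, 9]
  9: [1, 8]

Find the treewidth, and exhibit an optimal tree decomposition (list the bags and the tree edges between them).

Treewidth 2.
One optimal decomposition is:
Bags: B1 = {1, 6, 9}  B2 = {6, 8, 9}  B3 = {3, 6, 8}  B4 = {3, 5, 6}  B5 = {2, 5, 6}  B6 = {2, 4, 6}  B7 = {4, 6, 7}
Tree: B1–B2, B2–B3, B3–B4, B4–B5, B5–B6, B6–B7

Each bag holds 3 vertices, so the decomposition has width 2, which upper-bounds the treewidth. The edges 6–1–9–8–3–5–2–4–7–6 form a cycle, so G is not a tree and its treewidth is at least 2. Hence tw(G) = 2 exactly.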